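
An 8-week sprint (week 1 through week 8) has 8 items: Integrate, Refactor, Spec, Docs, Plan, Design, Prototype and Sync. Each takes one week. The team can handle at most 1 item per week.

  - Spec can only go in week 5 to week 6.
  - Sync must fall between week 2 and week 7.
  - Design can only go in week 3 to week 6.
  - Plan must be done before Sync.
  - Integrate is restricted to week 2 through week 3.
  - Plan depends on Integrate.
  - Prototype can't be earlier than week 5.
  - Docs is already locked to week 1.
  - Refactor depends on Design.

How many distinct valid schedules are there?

Splitting on Refactor: it can be week 4 (2), week 5 (2), week 6 (2), week 7 (6), week 8 (10). Listing each branch's schedules as (Integrate, Spec, Docs, Plan, Design, Prototype, Sync) by week number:
Refactor=week 4: (2,5,1,6,3,8,7) (2,6,1,5,3,8,7) — 2.
Refactor=week 5: (2,6,1,3,4,8,7) (2,6,1,4,3,8,7) — 2.
Refactor=week 6: (2,5,1,3,4,8,7) (2,5,1,4,3,8,7) — 2.
Refactor=week 7: (2,5,1,3,4,8,6) (2,5,1,3,6,8,4) (2,5,1,4,3,8,6) (2,6,1,3,4,8,5) (2,6,1,3,5,8,4) (2,6,1,4,3,8,5) — 6.
Refactor=week 8: (2,5,1,3,4,6,7) (2,5,1,3,4,7,6) (2,5,1,3,6,7,4) (2,5,1,4,3,6,7) (2,5,1,4,3,7,6) (2,6,1,3,4,5,7) (2,6,1,3,4,7,5) (2,6,1,3,5,7,4) (2,6,1,4,3,5,7) (2,6,1,4,3,7,5) — 10.
Summing: 2 + 2 + 2 + 6 + 10 = 22.

22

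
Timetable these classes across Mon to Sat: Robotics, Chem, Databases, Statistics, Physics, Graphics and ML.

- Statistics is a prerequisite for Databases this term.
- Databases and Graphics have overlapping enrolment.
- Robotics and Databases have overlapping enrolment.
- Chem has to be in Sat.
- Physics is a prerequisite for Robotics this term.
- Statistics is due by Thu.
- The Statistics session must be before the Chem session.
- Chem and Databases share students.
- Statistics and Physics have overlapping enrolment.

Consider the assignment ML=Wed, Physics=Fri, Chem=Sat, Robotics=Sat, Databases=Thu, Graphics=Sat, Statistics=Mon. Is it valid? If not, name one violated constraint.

Chem and Databases share students — holds.
The Statistics session must be before the Chem session — holds.
Statistics and Physics have overlapping enrolment — holds.
Statistics is due by Thu — holds.
Statistics is a prerequisite for Databases this term — holds.
Robotics and Databases have overlapping enrolment — holds.
Chem has to be in Sat — holds.
Databases and Graphics have overlapping enrolment — holds.
Physics is a prerequisite for Robotics this term — holds.

Yes, all constraints hold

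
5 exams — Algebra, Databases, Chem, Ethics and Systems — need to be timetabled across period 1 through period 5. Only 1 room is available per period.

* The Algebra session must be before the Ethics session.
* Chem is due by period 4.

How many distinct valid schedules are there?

Splitting on Algebra: it can be period 1 (18), period 2 (14), period 3 (10), period 4 (6). Listing each branch's schedules as (Databases, Chem, Ethics, Systems) by period number:
Algebra=period 1: (2,3,4,5) (2,3,5,4) (2,4,3,5) (2,4,5,3) (3,2,4,5) (3,2,5,4) (3,4,2,5) (3,4,5,2) (4,2,3,5) (4,2,5,3) (4,3,2,5) (4,3,5,2) (5,2,3,4) (5,2,4,3) (5,3,2,4) (5,3,4,2) (5,4,2,3) (5,4,3,2) — 18.
Algebra=period 2: (1,3,4,5) (1,3,5,4) (1,4,3,5) (1,4,5,3) (3,1,4,5) (3,1,5,4) (3,4,5,1) (4,1,3,5) (4,1,5,3) (4,3,5,1) (5,1,3,4) (5,1,4,3) (5,3,4,1) (5,4,3,1) — 14.
Algebra=period 3: (1,2,4,5) (1,2,5,4) (1,4,5,2) (2,1,4,5) (2,1,5,4) (2,4,5,1) (4,1,5,2) (4,2,5,1) (5,1,4,2) (5,2,4,1) — 10.
Algebra=period 4: (1,2,5,3) (1,3,5,2) (2,1,5,3) (2,3,5,1) (3,1,5,2) (3,2,5,1) — 6.
Summing: 18 + 14 + 10 + 6 = 48.

48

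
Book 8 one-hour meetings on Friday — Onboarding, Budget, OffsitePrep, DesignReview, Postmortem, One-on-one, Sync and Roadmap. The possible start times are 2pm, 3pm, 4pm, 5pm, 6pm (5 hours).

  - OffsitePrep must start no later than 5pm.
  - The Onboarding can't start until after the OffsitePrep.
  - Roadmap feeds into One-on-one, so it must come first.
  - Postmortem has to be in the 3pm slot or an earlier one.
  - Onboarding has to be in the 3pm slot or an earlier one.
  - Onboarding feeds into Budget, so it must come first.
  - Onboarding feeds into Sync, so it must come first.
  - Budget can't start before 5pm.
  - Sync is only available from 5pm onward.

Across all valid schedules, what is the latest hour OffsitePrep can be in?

2pm

OffsitePrep's own window allows nothing later than 5pm; downstream work caps OffsitePrep at 2pm.
OffsitePrep at 2pm is achievable: Postmortem=2pm; Sync=5pm; OffsitePrep=2pm; One-on-one=3pm; Budget=5pm; DesignReview=2pm; Onboarding=3pm; Roadmap=2pm.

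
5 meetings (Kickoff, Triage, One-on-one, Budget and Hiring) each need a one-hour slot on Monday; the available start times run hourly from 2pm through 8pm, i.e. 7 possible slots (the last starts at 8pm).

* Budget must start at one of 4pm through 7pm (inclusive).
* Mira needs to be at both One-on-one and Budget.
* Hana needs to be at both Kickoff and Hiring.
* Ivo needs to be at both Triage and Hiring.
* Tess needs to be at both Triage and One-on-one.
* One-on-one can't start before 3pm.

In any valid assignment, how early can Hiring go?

2pm

Hiring at 2pm is achievable: Budget -> 4pm; Kickoff -> 3pm; Hiring -> 2pm; Triage -> 4pm; One-on-one -> 3pm.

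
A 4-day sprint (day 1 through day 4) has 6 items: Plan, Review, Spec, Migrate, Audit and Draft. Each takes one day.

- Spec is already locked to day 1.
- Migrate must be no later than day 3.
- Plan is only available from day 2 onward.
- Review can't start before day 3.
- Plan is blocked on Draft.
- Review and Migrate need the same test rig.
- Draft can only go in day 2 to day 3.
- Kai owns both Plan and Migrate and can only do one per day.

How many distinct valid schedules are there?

56

Splitting on Plan: it can be day 3 (16), day 4 (40). Listing each branch's schedules as (Review, Spec, Migrate, Audit, Draft) by day number:
Plan=day 3: (3,1,1,1,2) (3,1,1,2,2) (3,1,1,3,2) (3,1,1,4,2) (3,1,2,1,2) (3,1,2,2,2) (3,1,2,3,2) (3,1,2,4,2) (4,1,1,1,2) (4,1,1,2,2) (4,1,1,3,2) (4,1,1,4,2) (4,1,2,1,2) (4,1,2,2,2) (4,1,2,3,2) (4,1,2,4,2) — 16.
Plan=day 4: (3,1,1,1,2) (3,1,1,1,3) (3,1,1,2,2) (3,1,1,2,3) (3,1,1,3,2) (3,1,1,3,3) (3,1,1,4,2) (3,1,1,4,3) (3,1,2,1,2) (3,1,2,1,3) (3,1,2,2,2) (3,1,2,2,3) (3,1,2,3,2) (3,1,2,3,3) (3,1,2,4,2) (3,1,2,4,3) (4,1,1,1,2) (4,1,1,1,3) (4,1,1,2,2) (4,1,1,2,3) (4,1,1,3,2) (4,1,1,3,3) (4,1,1,4,2) (4,1,1,4,3) (4,1,2,1,2) (4,1,2,1,3) (4,1,2,2,2) (4,1,2,2,3) (4,1,2,3,2) (4,1,2,3,3) (4,1,2,4,2) (4,1,2,4,3) (4,1,3,1,2) (4,1,3,1,3) (4,1,3,2,2) (4,1,3,2,3) (4,1,3,3,2) (4,1,3,3,3) (4,1,3,4,2) (4,1,3,4,3) — 40.
Summing: 16 + 40 = 56.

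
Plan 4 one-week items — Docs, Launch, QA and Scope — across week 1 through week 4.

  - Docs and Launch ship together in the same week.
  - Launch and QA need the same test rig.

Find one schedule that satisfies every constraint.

Docs in week 1; Scope in week 1; Launch in week 1; QA in week 2

Checking: Launch(week 1) != QA(week 2); Docs = Launch = week 1.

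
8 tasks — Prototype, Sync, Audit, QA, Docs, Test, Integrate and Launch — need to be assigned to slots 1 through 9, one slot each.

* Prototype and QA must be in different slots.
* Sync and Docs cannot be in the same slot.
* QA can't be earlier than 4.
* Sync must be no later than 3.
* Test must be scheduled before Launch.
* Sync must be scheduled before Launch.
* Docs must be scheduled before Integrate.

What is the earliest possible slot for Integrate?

2

Precedence pushes Integrate to at least 2.
Integrate at 2 is achievable: Docs in 1; Integrate in 2; Prototype in 1; Sync in 2; Test in 1; Audit in 1; QA in 4; Launch in 3.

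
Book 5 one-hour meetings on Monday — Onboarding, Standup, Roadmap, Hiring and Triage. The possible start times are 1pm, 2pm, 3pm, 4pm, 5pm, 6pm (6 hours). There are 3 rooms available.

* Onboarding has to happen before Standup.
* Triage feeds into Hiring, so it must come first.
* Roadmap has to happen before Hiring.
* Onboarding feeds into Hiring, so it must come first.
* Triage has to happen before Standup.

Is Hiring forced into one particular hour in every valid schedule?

No

Hiring can be 2pm (e.g. Onboarding in 1pm; Standup in 2pm; Triage in 1pm; Roadmap in 1pm; Hiring in 2pm) or 3pm (e.g. Standup=2pm, Roadmap=1pm, Onboarding=1pm, Hiring=3pm, Triage=1pm).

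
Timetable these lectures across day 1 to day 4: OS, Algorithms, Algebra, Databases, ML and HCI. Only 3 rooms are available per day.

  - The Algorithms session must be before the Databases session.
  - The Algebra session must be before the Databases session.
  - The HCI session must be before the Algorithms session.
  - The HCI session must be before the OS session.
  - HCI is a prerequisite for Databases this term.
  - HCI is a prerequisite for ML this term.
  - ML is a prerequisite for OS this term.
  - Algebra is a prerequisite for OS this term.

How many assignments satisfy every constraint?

25

Splitting on OS: it can be day 3 (6), day 4 (19). Listing each branch's schedules as (Algorithms, Algebra, Databases, ML, HCI) by day number:
OS=day 3: (2,1,3,2,1) (2,1,4,2,1) (2,2,3,2,1) (2,2,4,2,1) (3,1,4,2,1) (3,2,4,2,1) — 6.
OS=day 4: (2,1,3,2,1) (2,1,3,3,1) (2,1,4,2,1) (2,1,4,3,1) (2,2,3,2,1) (2,2,3,3,1) (2,2,4,2,1) (2,2,4,3,1) (2,3,4,2,1) (2,3,4,3,1) (3,1,4,2,1) (3,1,4,3,1) (3,1,4,3,2) (3,2,4,2,1) (3,2,4,3,1) (3,2,4,3,2) (3,3,4,2,1) (3,3,4,3,1) (3,3,4,3,2) — 19.
Summing: 6 + 19 = 25.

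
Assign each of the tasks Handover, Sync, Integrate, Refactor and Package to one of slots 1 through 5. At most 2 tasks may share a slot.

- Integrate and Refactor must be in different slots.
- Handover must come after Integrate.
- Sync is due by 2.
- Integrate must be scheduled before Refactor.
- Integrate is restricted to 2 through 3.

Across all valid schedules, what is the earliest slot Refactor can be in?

Precedence pushes Refactor to at least 3.
Refactor at 3 is achievable: Refactor -> 3, Integrate -> 2, Handover -> 3, Sync -> 1, Package -> 1.

3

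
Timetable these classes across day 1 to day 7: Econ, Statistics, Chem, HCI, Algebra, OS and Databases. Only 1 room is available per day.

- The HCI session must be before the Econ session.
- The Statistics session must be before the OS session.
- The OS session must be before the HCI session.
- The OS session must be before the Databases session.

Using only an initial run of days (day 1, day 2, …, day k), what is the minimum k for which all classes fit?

7 days

The precedence chain requires at least 4 distinct days.
With at most 1 per day and 7 classes, at least 7 days are needed.
7 works (last occupied day: day 7): for example Econ -> day 4, HCI -> day 3, Databases -> day 5, OS -> day 2, Chem -> day 6, Statistics -> day 1, Algebra -> day 7.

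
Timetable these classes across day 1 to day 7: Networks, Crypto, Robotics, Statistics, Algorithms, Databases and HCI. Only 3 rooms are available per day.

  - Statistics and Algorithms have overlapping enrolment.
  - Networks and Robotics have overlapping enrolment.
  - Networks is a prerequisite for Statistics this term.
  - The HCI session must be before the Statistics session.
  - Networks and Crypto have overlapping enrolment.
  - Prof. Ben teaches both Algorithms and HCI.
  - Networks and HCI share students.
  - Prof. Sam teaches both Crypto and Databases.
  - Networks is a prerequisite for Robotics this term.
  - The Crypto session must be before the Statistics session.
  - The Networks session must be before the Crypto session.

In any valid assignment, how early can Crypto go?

day 2

Precedence pushes Crypto to at least day 2; downstream work caps Crypto at day 6.
Crypto at day 2 is achievable: Algorithms=day 1, Robotics=day 2, Statistics=day 3, HCI=day 2, Crypto=day 2, Databases=day 1, Networks=day 1.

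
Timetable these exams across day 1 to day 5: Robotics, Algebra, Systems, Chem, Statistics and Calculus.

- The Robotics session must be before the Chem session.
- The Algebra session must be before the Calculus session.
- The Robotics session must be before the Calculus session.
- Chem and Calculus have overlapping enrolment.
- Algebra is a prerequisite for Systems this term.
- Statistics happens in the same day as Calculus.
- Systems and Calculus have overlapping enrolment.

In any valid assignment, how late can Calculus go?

Precedence pushes Calculus to at least day 2.
Calculus at day 5 is achievable: Algebra in day 1; Statistics in day 5; Systems in day 2; Chem in day 2; Calculus in day 5; Robotics in day 1.

day 5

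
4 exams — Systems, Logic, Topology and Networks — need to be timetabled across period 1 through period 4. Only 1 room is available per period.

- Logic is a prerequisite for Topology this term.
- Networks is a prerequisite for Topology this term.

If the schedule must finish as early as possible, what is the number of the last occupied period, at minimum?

period 4

The precedence chain requires at least 2 distinct periods.
With at most 1 per period and 4 exams, at least 4 periods are needed.
4 works (last occupied period: period 4): for example Logic=period 1; Topology=period 3; Systems=period 4; Networks=period 2.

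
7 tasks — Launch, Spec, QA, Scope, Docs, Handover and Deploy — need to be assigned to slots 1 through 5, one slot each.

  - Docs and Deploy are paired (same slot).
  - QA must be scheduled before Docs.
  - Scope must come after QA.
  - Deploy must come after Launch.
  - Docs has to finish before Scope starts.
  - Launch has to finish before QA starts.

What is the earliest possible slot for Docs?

Precedence pushes Docs to at least 3; downstream work caps Docs at 4.
Docs at 3 is achievable: Docs -> 3, Launch -> 1, QA -> 2, Spec -> 1, Handover -> 1, Scope -> 4, Deploy -> 3.

3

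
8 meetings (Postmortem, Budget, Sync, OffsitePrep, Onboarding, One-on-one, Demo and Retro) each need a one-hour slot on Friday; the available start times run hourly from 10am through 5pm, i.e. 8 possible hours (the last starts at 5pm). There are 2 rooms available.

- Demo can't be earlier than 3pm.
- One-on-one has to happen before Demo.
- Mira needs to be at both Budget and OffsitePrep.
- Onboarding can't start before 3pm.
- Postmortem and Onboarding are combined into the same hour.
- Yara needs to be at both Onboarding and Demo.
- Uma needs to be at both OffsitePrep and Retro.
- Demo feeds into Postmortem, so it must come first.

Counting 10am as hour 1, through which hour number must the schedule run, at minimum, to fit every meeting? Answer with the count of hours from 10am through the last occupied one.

The precedence chain requires at least 3 distinct hours.
With at most 2 per hour and 8 meetings, at least 4 hours are needed.
Propagating the time windows through the other constraints, Postmortem can't land before 4pm — that is hour 7 counting from 10am — so the schedule must run through at least 7 hours.
7 works (last occupied hour: 4pm): for example Onboarding in 4pm, Budget in 10am, OffsitePrep in 11am, One-on-one in 10am, Retro in 12pm, Sync in 11am, Demo in 3pm, Postmortem in 4pm.

7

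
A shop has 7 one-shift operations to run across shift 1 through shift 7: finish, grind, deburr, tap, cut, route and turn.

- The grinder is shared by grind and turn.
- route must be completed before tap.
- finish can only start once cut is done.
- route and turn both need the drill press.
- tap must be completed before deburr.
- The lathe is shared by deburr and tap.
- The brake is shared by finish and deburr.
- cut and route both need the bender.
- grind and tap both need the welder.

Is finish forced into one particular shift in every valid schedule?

No

finish can be shift 2 (e.g. deburr=shift 4; finish=shift 2; grind=shift 1; turn=shift 3; route=shift 2; tap=shift 3; cut=shift 1) or shift 3 (e.g. finish -> shift 3, tap -> shift 2, grind -> shift 1, turn -> shift 2, cut -> shift 2, deburr -> shift 4, route -> shift 1).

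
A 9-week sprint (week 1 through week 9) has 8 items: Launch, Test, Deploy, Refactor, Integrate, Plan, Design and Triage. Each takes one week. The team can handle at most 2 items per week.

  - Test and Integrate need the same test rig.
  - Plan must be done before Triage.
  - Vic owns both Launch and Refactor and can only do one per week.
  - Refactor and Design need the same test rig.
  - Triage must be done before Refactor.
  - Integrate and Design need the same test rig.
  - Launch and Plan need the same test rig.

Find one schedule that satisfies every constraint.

Design=week 5; Deploy=week 3; Plan=week 1; Test=week 1; Launch=week 2; Triage=week 2; Refactor=week 3; Integrate=week 4

Checking: Plan(week 1) before Triage(week 2); Triage(week 2) before Refactor(week 3); Launch(week 2) != Plan(week 1); Integrate(week 4) != Design(week 5); Test(week 1) != Integrate(week 4); Launch(week 2) != Refactor(week 3); Refactor(week 3) != Design(week 5); max 2 per week (cap 2).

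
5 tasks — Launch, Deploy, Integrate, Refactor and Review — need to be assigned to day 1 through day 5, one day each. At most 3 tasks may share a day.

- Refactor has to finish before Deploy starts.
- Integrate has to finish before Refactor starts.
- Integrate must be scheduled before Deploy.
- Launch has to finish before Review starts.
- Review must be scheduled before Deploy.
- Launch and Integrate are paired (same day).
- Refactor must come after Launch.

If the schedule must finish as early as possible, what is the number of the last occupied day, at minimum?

The precedence chain requires at least 3 distinct days.
With at most 3 per day and 5 tasks, at least 2 days are needed.
3 works (last occupied day: day 3): for example Launch in day 1, Deploy in day 3, Integrate in day 1, Refactor in day 2, Review in day 2.

3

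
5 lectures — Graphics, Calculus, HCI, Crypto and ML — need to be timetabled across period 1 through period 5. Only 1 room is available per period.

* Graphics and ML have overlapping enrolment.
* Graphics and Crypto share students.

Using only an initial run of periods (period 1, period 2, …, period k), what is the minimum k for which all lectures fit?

With at most 1 per period and 5 lectures, at least 5 periods are needed.
5 works (last occupied period: period 5): for example HCI=period 3; Crypto=period 4; ML=period 5; Graphics=period 1; Calculus=period 2.

5 periods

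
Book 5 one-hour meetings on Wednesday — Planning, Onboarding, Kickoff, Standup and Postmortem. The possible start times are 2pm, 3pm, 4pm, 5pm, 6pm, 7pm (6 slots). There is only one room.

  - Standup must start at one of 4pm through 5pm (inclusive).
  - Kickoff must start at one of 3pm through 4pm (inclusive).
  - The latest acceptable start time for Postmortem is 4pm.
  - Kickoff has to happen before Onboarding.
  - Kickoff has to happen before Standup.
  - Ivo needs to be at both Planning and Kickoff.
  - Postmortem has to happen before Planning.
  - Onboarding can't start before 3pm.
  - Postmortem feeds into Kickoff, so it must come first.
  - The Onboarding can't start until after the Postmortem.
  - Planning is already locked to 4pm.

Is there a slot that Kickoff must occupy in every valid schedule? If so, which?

Kickoff's window is 3pm–4pm.
Planning is fixed at 4pm, and Kickoff can't share a slot with Planning.
So Kickoff must be 3pm.

3pm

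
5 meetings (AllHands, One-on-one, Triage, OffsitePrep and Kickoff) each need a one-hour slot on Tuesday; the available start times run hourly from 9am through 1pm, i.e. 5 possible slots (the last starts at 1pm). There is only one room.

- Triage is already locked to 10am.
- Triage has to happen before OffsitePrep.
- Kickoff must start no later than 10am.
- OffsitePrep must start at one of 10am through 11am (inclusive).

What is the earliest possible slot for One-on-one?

12pm

One-on-one at 12pm is achievable: Kickoff=9am, OffsitePrep=11am, One-on-one=12pm, AllHands=1pm, Triage=10am.
Nothing earlier works — the capacity limit rule out every slot before 12pm.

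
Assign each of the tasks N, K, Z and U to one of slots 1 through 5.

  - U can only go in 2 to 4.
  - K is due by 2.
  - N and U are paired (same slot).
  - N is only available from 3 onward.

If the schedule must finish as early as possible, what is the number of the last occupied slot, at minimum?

3

N can't be placed before 3, so the schedule must run through at least slot 3.
3 works (last occupied slot: 3): for example U in 3, K in 1, N in 3, Z in 1.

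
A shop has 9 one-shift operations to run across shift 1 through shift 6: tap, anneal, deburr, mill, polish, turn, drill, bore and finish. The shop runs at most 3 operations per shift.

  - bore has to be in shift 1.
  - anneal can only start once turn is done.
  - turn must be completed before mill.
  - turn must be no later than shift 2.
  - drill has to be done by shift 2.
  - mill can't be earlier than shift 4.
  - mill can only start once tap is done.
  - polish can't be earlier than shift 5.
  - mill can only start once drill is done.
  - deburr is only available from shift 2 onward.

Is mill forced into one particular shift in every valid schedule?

No

mill can be shift 4 (e.g. anneal=shift 2, mill=shift 4, drill=shift 1, bore=shift 1, finish=shift 3, tap=shift 2, deburr=shift 2, turn=shift 1, polish=shift 5) or shift 5 (e.g. tap in shift 2, turn in shift 1, drill in shift 1, polish in shift 5, bore in shift 1, mill in shift 5, anneal in shift 2, deburr in shift 2, finish in shift 3).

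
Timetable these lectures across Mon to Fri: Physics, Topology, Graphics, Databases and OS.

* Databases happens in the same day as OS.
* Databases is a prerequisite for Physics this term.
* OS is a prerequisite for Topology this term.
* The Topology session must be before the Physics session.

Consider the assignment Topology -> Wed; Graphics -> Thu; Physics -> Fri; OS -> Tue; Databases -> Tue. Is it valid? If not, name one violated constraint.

OS is a prerequisite for Topology this term — holds.
Databases is a prerequisite for Physics this term — holds.
Databases happens in the same day as OS — holds.
The Topology session must be before the Physics session — holds.

Yes, all constraints hold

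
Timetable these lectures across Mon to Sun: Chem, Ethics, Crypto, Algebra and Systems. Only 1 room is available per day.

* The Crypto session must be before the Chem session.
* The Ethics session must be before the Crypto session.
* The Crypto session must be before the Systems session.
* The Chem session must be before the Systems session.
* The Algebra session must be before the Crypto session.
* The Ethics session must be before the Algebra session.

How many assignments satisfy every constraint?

21

Splitting on Chem: it can be Thu (3), Fri (8), Sat (10). Listing each branch's schedules as (Ethics, Crypto, Algebra, Systems):
Chem=Thu: (Mon,Wed,Tue,Fri) (Mon,Wed,Tue,Sat) (Mon,Wed,Tue,Sun) — 3.
Chem=Fri: (Mon,Wed,Tue,Sat) (Mon,Wed,Tue,Sun) (Mon,Thu,Tue,Sat) (Mon,Thu,Tue,Sun) (Mon,Thu,Wed,Sat) (Mon,Thu,Wed,Sun) (Tue,Thu,Wed,Sat) (Tue,Thu,Wed,Sun) — 8.
Chem=Sat: (Mon,Wed,Tue,Sun) (Mon,Thu,Tue,Sun) (Mon,Thu,Wed,Sun) (Mon,Fri,Tue,Sun) (Mon,Fri,Wed,Sun) (Mon,Fri,Thu,Sun) (Tue,Thu,Wed,Sun) (Tue,Fri,Wed,Sun) (Tue,Fri,Thu,Sun) (Wed,Fri,Thu,Sun) — 10.
Summing: 3 + 8 + 10 = 21.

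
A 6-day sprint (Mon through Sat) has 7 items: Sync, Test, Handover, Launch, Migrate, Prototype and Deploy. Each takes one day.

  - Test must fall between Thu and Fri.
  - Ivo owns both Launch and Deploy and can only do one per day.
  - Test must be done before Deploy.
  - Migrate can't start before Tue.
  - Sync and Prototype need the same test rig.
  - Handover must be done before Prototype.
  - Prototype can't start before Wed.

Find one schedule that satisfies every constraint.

Prototype -> Wed, Sync -> Mon, Deploy -> Fri, Test -> Thu, Launch -> Mon, Handover -> Mon, Migrate -> Tue

Checking: Handover(Mon) before Prototype(Wed); Test(Thu) before Deploy(Fri); Launch(Mon) != Deploy(Fri); Sync(Mon) != Prototype(Wed); Migrate=Tue in [Tue,Sat]; Test=Thu in [Thu,Fri]; Prototype=Wed in [Wed,Sat].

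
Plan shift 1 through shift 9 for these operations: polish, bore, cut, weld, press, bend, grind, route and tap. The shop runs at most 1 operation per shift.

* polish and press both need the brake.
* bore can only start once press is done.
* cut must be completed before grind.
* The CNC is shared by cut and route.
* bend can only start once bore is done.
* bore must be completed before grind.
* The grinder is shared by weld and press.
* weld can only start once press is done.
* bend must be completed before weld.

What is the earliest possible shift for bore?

shift 2

Precedence pushes bore to at least shift 2; downstream work caps bore at shift 7.
bore at shift 2 is achievable: bend=shift 3, route=shift 8, grind=shift 6, tap=shift 9, polish=shift 7, bore=shift 2, weld=shift 4, press=shift 1, cut=shift 5.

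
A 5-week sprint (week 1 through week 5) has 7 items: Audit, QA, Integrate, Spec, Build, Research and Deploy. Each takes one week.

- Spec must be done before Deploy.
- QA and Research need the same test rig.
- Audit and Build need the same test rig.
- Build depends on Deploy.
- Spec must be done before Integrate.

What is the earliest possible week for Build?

Precedence pushes Build to at least week 3.
Build at week 3 is achievable: Deploy -> week 2, Audit -> week 1, Build -> week 3, QA -> week 1, Integrate -> week 2, Research -> week 2, Spec -> week 1.

week 3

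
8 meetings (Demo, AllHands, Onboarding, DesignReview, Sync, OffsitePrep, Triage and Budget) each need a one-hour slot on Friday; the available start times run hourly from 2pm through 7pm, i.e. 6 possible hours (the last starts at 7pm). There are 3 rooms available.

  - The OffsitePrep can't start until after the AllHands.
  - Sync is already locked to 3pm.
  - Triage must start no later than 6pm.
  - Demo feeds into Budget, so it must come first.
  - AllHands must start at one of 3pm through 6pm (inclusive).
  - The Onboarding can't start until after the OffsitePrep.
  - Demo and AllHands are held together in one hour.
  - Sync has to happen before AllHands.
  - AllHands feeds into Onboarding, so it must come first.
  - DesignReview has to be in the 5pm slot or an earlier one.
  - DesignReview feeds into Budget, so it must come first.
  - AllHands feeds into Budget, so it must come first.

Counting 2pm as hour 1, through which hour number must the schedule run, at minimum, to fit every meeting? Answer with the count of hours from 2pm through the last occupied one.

5

The precedence chain requires at least 4 distinct hours.
With at most 3 per hour and 8 meetings, at least 3 hours are needed.
Propagating the time windows through the other constraints, Onboarding can't land before 6pm — that is hour 5 counting from 2pm — so the schedule must run through at least 5 hours.
5 works (last occupied hour: 6pm): for example Sync in 3pm; Budget in 5pm; Triage in 2pm; DesignReview in 2pm; Onboarding in 6pm; Demo in 4pm; OffsitePrep in 5pm; AllHands in 4pm.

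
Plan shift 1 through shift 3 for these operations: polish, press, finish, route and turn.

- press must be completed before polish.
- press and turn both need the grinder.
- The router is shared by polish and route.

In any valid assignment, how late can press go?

shift 2

Downstream work caps press at shift 2.
press at shift 2 is achievable: press in shift 2; route in shift 1; turn in shift 1; finish in shift 1; polish in shift 3.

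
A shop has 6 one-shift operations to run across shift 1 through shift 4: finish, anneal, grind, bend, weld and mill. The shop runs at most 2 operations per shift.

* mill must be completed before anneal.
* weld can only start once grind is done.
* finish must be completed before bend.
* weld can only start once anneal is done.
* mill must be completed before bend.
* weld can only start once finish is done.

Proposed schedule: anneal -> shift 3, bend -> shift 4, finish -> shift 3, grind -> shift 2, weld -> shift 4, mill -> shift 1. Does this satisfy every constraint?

The shop runs at most 2 operations per shift — holds.
weld can only start once anneal is done — holds.
finish must be completed before bend — holds.
weld can only start once finish is done — holds.
mill must be completed before bend — holds.
weld can only start once grind is done — holds.
mill must be completed before anneal — holds.

Yes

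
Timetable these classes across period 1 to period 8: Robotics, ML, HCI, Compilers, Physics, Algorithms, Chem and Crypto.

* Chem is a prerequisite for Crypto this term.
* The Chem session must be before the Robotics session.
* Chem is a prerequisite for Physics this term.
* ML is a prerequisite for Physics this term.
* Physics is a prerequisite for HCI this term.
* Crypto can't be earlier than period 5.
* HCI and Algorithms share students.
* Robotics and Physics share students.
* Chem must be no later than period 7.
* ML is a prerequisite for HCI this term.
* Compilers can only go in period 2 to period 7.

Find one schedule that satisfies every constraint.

Compilers -> period 2, Physics -> period 2, Chem -> period 1, Crypto -> period 5, Robotics -> period 3, HCI -> period 3, Algorithms -> period 1, ML -> period 1

Checking: Chem(period 1) before Physics(period 2); Chem(period 1) before Robotics(period 3); ML(period 1) before Physics(period 2); ML(period 1) before HCI(period 3); Chem(period 1) before Crypto(period 5); Physics(period 2) before HCI(period 3); HCI(period 3) != Algorithms(period 1); Robotics(period 3) != Physics(period 2); Compilers=period 2 in [period 2,period 7]; Chem=period 1 in [period 1,period 7]; Crypto=period 5 in [period 5,period 8].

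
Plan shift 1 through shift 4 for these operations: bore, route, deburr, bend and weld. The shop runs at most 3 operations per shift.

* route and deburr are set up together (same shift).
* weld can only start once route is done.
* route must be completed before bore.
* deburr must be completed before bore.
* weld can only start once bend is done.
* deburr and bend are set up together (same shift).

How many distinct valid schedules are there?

14

Splitting on bore: it can be shift 2 (3), shift 3 (5), shift 4 (6). Listing each branch's schedules as (route, deburr, bend, weld) by shift number:
bore=shift 2: (1,1,1,2) (1,1,1,3) (1,1,1,4) — 3.
bore=shift 3: (1,1,1,2) (1,1,1,3) (1,1,1,4) (2,2,2,3) (2,2,2,4) — 5.
bore=shift 4: (1,1,1,2) (1,1,1,3) (1,1,1,4) (2,2,2,3) (2,2,2,4) (3,3,3,4) — 6.
Summing: 3 + 5 + 6 = 14.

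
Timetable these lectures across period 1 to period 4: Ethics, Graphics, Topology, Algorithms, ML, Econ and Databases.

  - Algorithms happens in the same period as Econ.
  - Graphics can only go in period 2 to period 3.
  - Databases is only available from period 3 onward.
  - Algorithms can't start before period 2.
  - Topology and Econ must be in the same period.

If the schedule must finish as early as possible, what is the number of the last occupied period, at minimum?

Databases can't be placed before period 3, so the schedule must run through at least period 3.
3 works (last occupied period: period 3): for example ML in period 1; Ethics in period 1; Databases in period 3; Topology in period 2; Econ in period 2; Graphics in period 2; Algorithms in period 2.

3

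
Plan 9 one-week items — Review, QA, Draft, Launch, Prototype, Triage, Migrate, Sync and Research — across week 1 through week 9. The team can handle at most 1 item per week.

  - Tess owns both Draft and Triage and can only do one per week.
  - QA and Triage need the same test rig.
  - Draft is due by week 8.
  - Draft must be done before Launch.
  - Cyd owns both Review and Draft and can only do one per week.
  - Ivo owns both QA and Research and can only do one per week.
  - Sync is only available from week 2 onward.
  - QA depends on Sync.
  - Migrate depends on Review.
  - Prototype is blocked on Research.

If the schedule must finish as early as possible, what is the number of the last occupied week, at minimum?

9

The precedence chain requires at least 2 distinct weeks.
With at most 1 per week and 9 tasks, at least 9 weeks are needed.
Propagating the time windows through the other constraints, QA can't land before week 3, so the schedule must run through at least week 3.
9 works (last occupied week: week 9): for example Triage in week 9, Prototype in week 7, Launch in week 5, QA in week 4, Review in week 3, Migrate in week 8, Sync in week 2, Draft in week 1, Research in week 6.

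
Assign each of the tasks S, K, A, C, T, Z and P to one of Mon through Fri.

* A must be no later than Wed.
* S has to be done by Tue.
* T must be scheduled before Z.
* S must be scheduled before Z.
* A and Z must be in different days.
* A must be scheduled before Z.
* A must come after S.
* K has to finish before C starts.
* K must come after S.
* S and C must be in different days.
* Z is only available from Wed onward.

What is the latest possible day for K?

Thu

Precedence pushes K to at least Tue; downstream work caps K at Thu.
K at Thu is achievable: P -> Mon; Z -> Wed; A -> Tue; T -> Mon; S -> Mon; C -> Fri; K -> Thu.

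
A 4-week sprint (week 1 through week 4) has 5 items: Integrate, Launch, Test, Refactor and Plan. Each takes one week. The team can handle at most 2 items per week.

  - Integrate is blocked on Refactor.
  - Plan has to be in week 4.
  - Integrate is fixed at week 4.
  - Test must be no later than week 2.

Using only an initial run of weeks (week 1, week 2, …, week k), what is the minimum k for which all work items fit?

4

The precedence chain requires at least 2 distinct weeks.
With at most 2 per week and 5 work items, at least 3 weeks are needed.
Integrate can't be placed before week 4, so the schedule must run through at least week 4.
4 works (last occupied week: week 4): for example Integrate in week 4; Test in week 1; Plan in week 4; Refactor in week 1; Launch in week 2.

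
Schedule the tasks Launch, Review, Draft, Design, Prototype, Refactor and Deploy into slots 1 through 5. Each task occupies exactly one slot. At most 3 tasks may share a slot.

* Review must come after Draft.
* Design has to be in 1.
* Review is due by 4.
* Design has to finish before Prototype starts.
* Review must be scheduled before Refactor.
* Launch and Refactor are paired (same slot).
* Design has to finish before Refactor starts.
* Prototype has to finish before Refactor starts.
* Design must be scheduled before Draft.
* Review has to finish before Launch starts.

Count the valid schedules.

55

Splitting on Launch: it can be 4 (10), 5 (45). Listing each branch's schedules as (Review, Draft, Design, Prototype, Refactor, Deploy):
Launch=4: (3,2,1,2,4,1) (3,2,1,2,4,2) (3,2,1,2,4,3) (3,2,1,2,4,4) (3,2,1,2,4,5) (3,2,1,3,4,1) (3,2,1,3,4,2) (3,2,1,3,4,3) (3,2,1,3,4,4) (3,2,1,3,4,5) — 10.
Launch=5: (3,2,1,2,5,1) (3,2,1,2,5,2) (3,2,1,2,5,3) (3,2,1,2,5,4) (3,2,1,2,5,5) (3,2,1,3,5,1) (3,2,1,3,5,2) (3,2,1,3,5,3) (3,2,1,3,5,4) (3,2,1,3,5,5) (3,2,1,4,5,1) (3,2,1,4,5,2) (3,2,1,4,5,3) (3,2,1,4,5,4) (3,2,1,4,5,5) (4,2,1,2,5,1) (4,2,1,2,5,2) (4,2,1,2,5,3) (4,2,1,2,5,4) (4,2,1,2,5,5) (4,2,1,3,5,1) (4,2,1,3,5,2) (4,2,1,3,5,3) (4,2,1,3,5,4) (4,2,1,3,5,5) (4,2,1,4,5,1) (4,2,1,4,5,2) (4,2,1,4,5,3) (4,2,1,4,5,4) (4,2,1,4,5,5) (4,3,1,2,5,1) (4,3,1,2,5,2) (4,3,1,2,5,3) (4,3,1,2,5,4) (4,3,1,2,5,5) (4,3,1,3,5,1) (4,3,1,3,5,2) (4,3,1,3,5,3) (4,3,1,3,5,4) (4,3,1,3,5,5) (4,3,1,4,5,1) (4,3,1,4,5,2) (4,3,1,4,5,3) (4,3,1,4,5,4) (4,3,1,4,5,5) — 45.
Summing: 10 + 45 = 55.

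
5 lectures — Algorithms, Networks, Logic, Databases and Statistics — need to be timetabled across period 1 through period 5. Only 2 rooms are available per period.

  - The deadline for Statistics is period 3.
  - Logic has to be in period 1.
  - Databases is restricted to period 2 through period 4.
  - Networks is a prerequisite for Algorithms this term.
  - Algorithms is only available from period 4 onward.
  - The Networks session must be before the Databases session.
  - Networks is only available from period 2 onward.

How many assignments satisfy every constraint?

Splitting on Algorithms: it can be period 4 (9), period 5 (9). Listing each branch's schedules as (Networks, Logic, Databases, Statistics) by period number:
Algorithms=period 4: (2,1,3,1) (2,1,3,2) (2,1,3,3) (2,1,4,1) (2,1,4,2) (2,1,4,3) (3,1,4,1) (3,1,4,2) (3,1,4,3) — 9.
Algorithms=period 5: (2,1,3,1) (2,1,3,2) (2,1,3,3) (2,1,4,1) (2,1,4,2) (2,1,4,3) (3,1,4,1) (3,1,4,2) (3,1,4,3) — 9.
Summing: 9 + 9 = 18.

18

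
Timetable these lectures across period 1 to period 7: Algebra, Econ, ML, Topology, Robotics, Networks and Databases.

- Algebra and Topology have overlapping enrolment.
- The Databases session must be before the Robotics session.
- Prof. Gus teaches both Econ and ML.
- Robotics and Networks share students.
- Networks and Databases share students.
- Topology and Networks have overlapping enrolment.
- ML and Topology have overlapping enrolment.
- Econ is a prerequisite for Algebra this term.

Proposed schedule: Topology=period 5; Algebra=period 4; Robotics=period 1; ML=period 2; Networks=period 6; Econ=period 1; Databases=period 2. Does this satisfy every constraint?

No — it violates: The Databases session must be before the Robotics session

Networks and Databases share students — holds.
Algebra and Topology have overlapping enrolment — holds.
Prof. Gus teaches both Econ and ML — holds.
The Databases session must be before the Robotics session — violated.
Econ is a prerequisite for Algebra this term — holds.
Robotics and Networks share students — holds.
ML and Topology have overlapping enrolment — holds.
Topology and Networks have overlapping enrolment — holds.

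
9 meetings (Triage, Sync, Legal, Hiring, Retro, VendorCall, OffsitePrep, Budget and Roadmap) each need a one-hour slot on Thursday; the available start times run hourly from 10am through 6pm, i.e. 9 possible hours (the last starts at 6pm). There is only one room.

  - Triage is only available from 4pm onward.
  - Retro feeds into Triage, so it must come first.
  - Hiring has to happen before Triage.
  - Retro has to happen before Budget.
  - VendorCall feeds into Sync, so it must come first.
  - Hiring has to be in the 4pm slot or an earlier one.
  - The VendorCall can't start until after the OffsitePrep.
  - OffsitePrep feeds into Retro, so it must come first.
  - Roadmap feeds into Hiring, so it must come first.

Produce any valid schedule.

Retro -> 1pm; Triage -> 4pm; Sync -> 3pm; Hiring -> 11am; Budget -> 5pm; Roadmap -> 10am; OffsitePrep -> 12pm; VendorCall -> 2pm; Legal -> 6pm

Checking: Retro(1pm) before Triage(4pm); Hiring(11am) before Triage(4pm); VendorCall(2pm) before Sync(3pm); Retro(1pm) before Budget(5pm); Roadmap(10am) before Hiring(11am); OffsitePrep(12pm) before VendorCall(2pm); OffsitePrep(12pm) before Retro(1pm); Triage=4pm in [4pm,6pm]; Hiring=11am in [10am,4pm]; max 1 per hour (cap 1).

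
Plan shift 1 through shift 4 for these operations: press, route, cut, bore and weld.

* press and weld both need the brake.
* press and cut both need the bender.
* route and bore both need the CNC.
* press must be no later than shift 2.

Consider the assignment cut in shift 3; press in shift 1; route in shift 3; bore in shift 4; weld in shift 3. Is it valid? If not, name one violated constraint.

Valid

press must be no later than shift 2 — holds.
press and weld both need the brake — holds.
route and bore both need the CNC — holds.
press and cut both need the bender — holds.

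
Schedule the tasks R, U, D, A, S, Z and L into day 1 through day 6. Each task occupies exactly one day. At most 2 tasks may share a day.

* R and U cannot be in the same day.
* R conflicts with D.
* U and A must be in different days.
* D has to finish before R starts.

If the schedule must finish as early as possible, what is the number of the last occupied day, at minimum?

4

The precedence chain requires at least 2 distinct days.
With at most 2 per day and 7 tasks, at least 4 days are needed.
4 works (last occupied day: day 4): for example D=day 1; R=day 2; U=day 1; L=day 4; S=day 3; A=day 2; Z=day 3.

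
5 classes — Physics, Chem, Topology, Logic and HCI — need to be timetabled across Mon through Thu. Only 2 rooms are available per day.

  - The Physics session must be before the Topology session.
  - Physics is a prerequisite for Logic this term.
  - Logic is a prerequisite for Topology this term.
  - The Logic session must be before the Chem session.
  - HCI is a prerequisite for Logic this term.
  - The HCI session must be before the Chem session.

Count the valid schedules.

8

Splitting on Physics: it can be Mon (6), Tue (2). Listing each branch's schedules as (Chem, Topology, Logic, HCI):
Physics=Mon: (Wed,Wed,Tue,Mon) (Wed,Thu,Tue,Mon) (Thu,Wed,Tue,Mon) (Thu,Thu,Tue,Mon) (Thu,Thu,Wed,Mon) (Thu,Thu,Wed,Tue) — 6.
Physics=Tue: (Thu,Thu,Wed,Mon) (Thu,Thu,Wed,Tue) — 2.
Summing: 6 + 2 = 8.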